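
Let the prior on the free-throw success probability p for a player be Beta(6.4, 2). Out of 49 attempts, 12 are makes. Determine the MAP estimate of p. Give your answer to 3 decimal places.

p̂_MAP = 0.314

Prior: Beta(6.4, 2).
Data: 12 successes in 49 trials. The binomial likelihood contributes p^12(1−p)^37, so the posterior is Beta(6.4+12, 2+37) = Beta(18.4, 39).
For Beta(a, b) with a, b > 1 the mode is (a−1)/(a+b−2) = 17.4/55.4 ≈ 0.314.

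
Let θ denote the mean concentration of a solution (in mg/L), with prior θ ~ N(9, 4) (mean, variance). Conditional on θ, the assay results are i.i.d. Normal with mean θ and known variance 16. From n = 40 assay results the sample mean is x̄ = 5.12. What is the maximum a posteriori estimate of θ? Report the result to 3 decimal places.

θ̂_MAP = 5.473

n = 40, x̄ = 5.12.
For a Normal prior and Normal likelihood with known variance, the posterior is Normal; its mode equals its mean, the precision-weighted average.
Prior precision 1/σ₀² = 1/4 = 0.25; data precision n/σ² = 40/16 = 2.5.
θ̂ = (0.25·9 + 2.5·5.12) / (0.25 + 2.5) = 15.05/2.75 = 301/55 ≈ 5.473.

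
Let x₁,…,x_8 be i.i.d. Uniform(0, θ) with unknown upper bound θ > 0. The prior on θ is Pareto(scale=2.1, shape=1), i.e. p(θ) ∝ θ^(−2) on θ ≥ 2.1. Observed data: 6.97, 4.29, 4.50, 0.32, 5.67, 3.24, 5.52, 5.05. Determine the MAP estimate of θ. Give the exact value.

θ̂_MAP = 6.97

The Uniform(0, θ) likelihood is θ^(−n) for θ ≥ max(xᵢ), zero otherwise. Here max(xᵢ) = 6.97.
Posterior ∝ θ^(−2) · θ^(−8) = θ^(−10) on θ ≥ max(2.1, 6.97) = 6.97.
This density is strictly decreasing in θ, so the posterior mode lies at the lower boundary of the support.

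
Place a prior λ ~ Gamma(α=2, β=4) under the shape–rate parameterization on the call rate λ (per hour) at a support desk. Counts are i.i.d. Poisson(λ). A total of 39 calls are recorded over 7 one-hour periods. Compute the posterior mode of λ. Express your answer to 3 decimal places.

Σxᵢ = 39, n = 7.
Posterior ∝ λe^(−4λ) · λ^39e^(−7λ) = λ^40e^(−11λ), i.e. Gamma(shape=41, rate=11).
The mode of a Gamma(a, b) with a ≥ 1 (shape–rate) is (a−1)/b = 40/11 ≈ 3.636.

λ̂_MAP = 3.636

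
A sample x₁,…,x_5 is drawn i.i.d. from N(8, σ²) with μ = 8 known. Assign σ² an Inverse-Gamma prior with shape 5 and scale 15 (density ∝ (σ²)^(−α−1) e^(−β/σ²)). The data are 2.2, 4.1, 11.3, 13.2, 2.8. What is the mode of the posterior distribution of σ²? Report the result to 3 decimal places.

Sum of squared deviations about the known mean: SS = (2.2−8)² + (4.1−8)² + (11.3−8)² + (13.2−8)² + (2.8−8)² = 113.82.
The Normal likelihood contributes (σ²)^(−n/2) exp(−SS/(2σ²)), so the posterior is Inverse-Gamma(α + n/2, β + SS/2) = Inverse-Gamma(7.5, 71.91).
The mode of Inverse-Gamma(a, b) is b/(a+1) = 71.91/8.5 ≈ 8.460.

σ̂²_MAP = 8.460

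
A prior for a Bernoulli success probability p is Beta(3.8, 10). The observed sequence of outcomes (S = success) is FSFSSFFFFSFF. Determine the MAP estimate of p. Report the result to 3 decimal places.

p̂_MAP = 0.286

Prior: Beta(3.8, 10).
Data: 4 successes in 12 trials (from the sequence). The binomial likelihood contributes p^4(1−p)^8, so the posterior is Beta(3.8+4, 10+8) = Beta(7.8, 18).
For Beta(a, b) with a, b > 1 the mode is (a−1)/(a+b−2) = 6.8/23.8 ≈ 0.286.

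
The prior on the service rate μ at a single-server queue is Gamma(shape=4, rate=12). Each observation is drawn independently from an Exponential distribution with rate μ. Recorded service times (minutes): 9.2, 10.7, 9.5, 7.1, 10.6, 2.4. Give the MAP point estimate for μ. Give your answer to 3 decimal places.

μ̂_MAP = 0.146

The Exponential(rate=μ) likelihood is ∝ μ^n e^(−μΣtᵢ). Here n = 6 and Σtᵢ = 9.2 + 10.7 + 9.5 + 7.1 + 10.6 + 2.4 = 49.5.
Posterior ∝ μ^3e^(−12μ) · μ^6e^(−49.5μ) = μ^9e^(−61.5μ), i.e. Gamma(10, 61.5).
Mode = (a−1)/b = 9/61.5 ≈ 0.146.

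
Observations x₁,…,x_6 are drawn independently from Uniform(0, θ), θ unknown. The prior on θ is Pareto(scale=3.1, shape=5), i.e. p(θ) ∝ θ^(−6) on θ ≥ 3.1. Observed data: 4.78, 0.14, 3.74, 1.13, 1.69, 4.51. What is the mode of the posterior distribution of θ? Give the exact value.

θ̂_MAP = 4.78

The Uniform(0, θ) likelihood is θ^(−n) for θ ≥ max(xᵢ), zero otherwise. Here max(xᵢ) = 4.78.
Posterior ∝ θ^(−6) · θ^(−6) = θ^(−12) on θ ≥ max(3.1, 4.78) = 4.78.
This density is strictly decreasing in θ, so the posterior mode lies at the lower boundary of the support.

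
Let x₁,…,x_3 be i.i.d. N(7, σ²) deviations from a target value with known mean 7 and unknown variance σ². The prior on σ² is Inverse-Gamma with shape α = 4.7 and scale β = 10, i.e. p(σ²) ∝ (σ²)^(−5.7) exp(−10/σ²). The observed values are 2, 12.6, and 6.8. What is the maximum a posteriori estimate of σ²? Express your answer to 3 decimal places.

σ̂²_MAP = 5.306

Sum of squared deviations about the known mean: SS = (2−7)² + (12.6−7)² + (6.8−7)² = 56.4.
The Normal likelihood contributes (σ²)^(−n/2) exp(−SS/(2σ²)), so the posterior is Inverse-Gamma(α + n/2, β + SS/2) = Inverse-Gamma(6.2, 38.2).
The mode of Inverse-Gamma(a, b) is b/(a+1) = 38.2/7.2 ≈ 5.306.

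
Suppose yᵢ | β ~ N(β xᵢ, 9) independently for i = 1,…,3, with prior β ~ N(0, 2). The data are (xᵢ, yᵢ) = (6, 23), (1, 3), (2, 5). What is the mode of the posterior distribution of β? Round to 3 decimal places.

log p(β | y) = −Σ(yᵢ − βxᵢ)²/(2·9) − β²/(2·2) + const.
Setting the derivative to zero: Σxᵢ(yᵢ − βxᵢ)/9 − β/2 = 0, so β = Σxᵢyᵢ / (Σxᵢ² + σ²/τ²).
Σxᵢyᵢ = 6·23 + 1·3 + 2·5 = 151; Σxᵢ² = 41; σ²/τ² = 4.5.
β̂_MAP = 151 / (41 + 4.5) = 151/45.5 ≈ 3.319.

β̂_MAP = 3.319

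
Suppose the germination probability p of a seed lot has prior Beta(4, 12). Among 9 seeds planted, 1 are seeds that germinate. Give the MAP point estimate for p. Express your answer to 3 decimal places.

Prior: Beta(4, 12).
Data: 1 success in 9 trials. The binomial likelihood contributes p(1−p)^8, so the posterior is Beta(4+1, 12+8) = Beta(5, 20).
For Beta(a, b) with a, b > 1 the mode is (a−1)/(a+b−2) = 4/23 ≈ 0.174.

p̂_MAP = 0.174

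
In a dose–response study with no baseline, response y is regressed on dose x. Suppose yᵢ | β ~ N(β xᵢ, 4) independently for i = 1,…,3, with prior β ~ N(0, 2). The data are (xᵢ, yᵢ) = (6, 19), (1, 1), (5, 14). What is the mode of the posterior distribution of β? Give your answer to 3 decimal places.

log p(β | y) = −Σ(yᵢ − βxᵢ)²/(2·4) − β²/(2·2) + const.
Setting the derivative to zero: Σxᵢ(yᵢ − βxᵢ)/4 − β/2 = 0, so β = Σxᵢyᵢ / (Σxᵢ² + σ²/τ²).
Σxᵢyᵢ = 6·19 + 1·1 + 5·14 = 185; Σxᵢ² = 62; σ²/τ² = 2.
β̂_MAP = 185 / (62 + 2) = 185/64 ≈ 2.891.

β̂_MAP = 2.891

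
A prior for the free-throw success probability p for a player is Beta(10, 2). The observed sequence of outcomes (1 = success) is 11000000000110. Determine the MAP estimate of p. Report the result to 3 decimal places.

p̂_MAP = 0.542

Prior: Beta(10, 2).
Data: 4 successes in 14 trials (from the sequence). The binomial likelihood contributes p^4(1−p)^10, so the posterior is Beta(10+4, 2+10) = Beta(14, 12).
For Beta(a, b) with a, b > 1 the mode is (a−1)/(a+b−2) = 13/24 ≈ 0.542.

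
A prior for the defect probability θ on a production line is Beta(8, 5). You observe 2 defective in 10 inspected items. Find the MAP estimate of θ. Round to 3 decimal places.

θ̂_MAP = 0.429

Prior: Beta(8, 5).
Data: 2 successes in 10 trials. The binomial likelihood contributes θ^2(1−θ)^8, so the posterior is Beta(8+2, 5+8) = Beta(10, 13).
For Beta(a, b) with a, b > 1 the mode is (a−1)/(a+b−2) = 9/21 ≈ 0.429.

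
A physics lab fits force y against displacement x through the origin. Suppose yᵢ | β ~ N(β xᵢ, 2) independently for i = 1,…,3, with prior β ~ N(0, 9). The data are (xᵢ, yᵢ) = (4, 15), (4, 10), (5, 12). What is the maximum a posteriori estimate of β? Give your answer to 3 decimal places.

β̂_MAP = 2.796

log p(β | y) = −Σ(yᵢ − βxᵢ)²/(2·2) − β²/(2·9) + const.
Setting the derivative to zero: Σxᵢ(yᵢ − βxᵢ)/2 − β/9 = 0, so β = Σxᵢyᵢ / (Σxᵢ² + σ²/τ²).
Σxᵢyᵢ = 4·15 + 4·10 + 5·12 = 160; Σxᵢ² = 57; σ²/τ² = 2/9.
β̂_MAP = 160 / (57 + 2/9) = 160/(515/9) = 288/103 ≈ 2.796.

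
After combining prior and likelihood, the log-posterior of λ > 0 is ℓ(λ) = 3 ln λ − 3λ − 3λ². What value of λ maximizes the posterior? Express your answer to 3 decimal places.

λ̂_MAP = 0.500

ℓ'(λ) = 3/λ − 3 − 6λ. Setting this to zero and multiplying by λ: 6λ² + 3λ − 3 = 0.
λ = (−3 + √(3² + 4·6·3)) / (2·6) = (−3 + √81) / 12 = (−3 + 9)/12 = 1/2.
ℓ''(λ) = −3/λ² − 6 < 0, confirming a maximum.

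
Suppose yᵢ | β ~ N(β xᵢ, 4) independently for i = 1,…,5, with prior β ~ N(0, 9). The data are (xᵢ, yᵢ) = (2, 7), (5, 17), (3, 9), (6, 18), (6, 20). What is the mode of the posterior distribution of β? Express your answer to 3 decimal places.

β̂_MAP = 3.205

log p(β | y) = −Σ(yᵢ − βxᵢ)²/(2·4) − β²/(2·9) + const.
Setting the derivative to zero: Σxᵢ(yᵢ − βxᵢ)/4 − β/9 = 0, so β = Σxᵢyᵢ / (Σxᵢ² + σ²/τ²).
Σxᵢyᵢ = 2·7 + 5·17 + 3·9 + 6·18 + 6·20 = 354; Σxᵢ² = 110; σ²/τ² = 4/9.
β̂_MAP = 354 / (110 + 4/9) = 354/(994/9) = 1593/497 ≈ 3.205.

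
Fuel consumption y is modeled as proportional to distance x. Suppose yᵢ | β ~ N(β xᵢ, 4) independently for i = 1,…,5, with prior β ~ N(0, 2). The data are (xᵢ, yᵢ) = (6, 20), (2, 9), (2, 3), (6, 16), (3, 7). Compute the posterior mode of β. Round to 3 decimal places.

log p(β | y) = −Σ(yᵢ − βxᵢ)²/(2·4) − β²/(2·2) + const.
Setting the derivative to zero: Σxᵢ(yᵢ − βxᵢ)/4 − β/2 = 0, so β = Σxᵢyᵢ / (Σxᵢ² + σ²/τ²).
Σxᵢyᵢ = 6·20 + 2·9 + 2·3 + 6·16 + 3·7 = 261; Σxᵢ² = 89; σ²/τ² = 2.
β̂_MAP = 261 / (89 + 2) = 261/91 ≈ 2.868.

β̂_MAP = 2.868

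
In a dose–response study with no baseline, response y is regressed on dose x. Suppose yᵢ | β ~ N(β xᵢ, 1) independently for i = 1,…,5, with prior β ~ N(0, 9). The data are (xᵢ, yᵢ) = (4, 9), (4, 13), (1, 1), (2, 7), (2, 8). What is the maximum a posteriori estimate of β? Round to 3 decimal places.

log p(β | y) = −Σ(yᵢ − βxᵢ)²/(2·1) − β²/(2·9) + const.
Setting the derivative to zero: Σxᵢ(yᵢ − βxᵢ)/1 − β/9 = 0, so β = Σxᵢyᵢ / (Σxᵢ² + σ²/τ²).
Σxᵢyᵢ = 4·9 + 4·13 + 1·1 + 2·7 + 2·8 = 119; Σxᵢ² = 41; σ²/τ² = 1/9.
β̂_MAP = 119 / (41 + 1/9) = 119/(370/9) = 1071/370 ≈ 2.895.

β̂_MAP = 2.895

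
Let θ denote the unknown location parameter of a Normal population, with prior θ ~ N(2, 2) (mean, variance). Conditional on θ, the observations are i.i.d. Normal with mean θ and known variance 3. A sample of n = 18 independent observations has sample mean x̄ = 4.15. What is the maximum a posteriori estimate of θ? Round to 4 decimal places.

n = 18, x̄ = 4.15.
For a Normal prior and Normal likelihood with known variance, the posterior is Normal; its mode equals its mean, the precision-weighted average.
Prior precision 1/σ₀² = 1/2 = 0.5; data precision n/σ² = 18/3 = 6.
θ̂ = (0.5·2 + 6·4.15) / (0.5 + 6) = 25.9/6.5 = 259/65 ≈ 3.9846.

θ̂_MAP = 3.9846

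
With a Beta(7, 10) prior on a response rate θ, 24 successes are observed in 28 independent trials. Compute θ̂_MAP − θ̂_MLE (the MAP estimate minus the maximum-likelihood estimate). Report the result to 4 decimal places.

MAP − MLE = -0.1595

Posterior is Beta(31, 14); MAP = (31−1)/(45−2) = 30/43 ≈ 0.69767.
MLE ignores the prior: θ̂_MLE = k/n = 24/28 ≈ 0.85714.
Difference = 30/43 − 24/28 = -48/301 ≈ -0.1595.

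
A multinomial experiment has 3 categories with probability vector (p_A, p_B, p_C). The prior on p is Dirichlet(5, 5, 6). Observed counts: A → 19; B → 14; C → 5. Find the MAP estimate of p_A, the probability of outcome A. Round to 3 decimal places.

The posterior is Dirichlet(αᵢ + nᵢ) = Dirichlet(24, 19, 11).
For a Dirichlet(a₁,…,a_K) with all aᵢ > 1, the mode has j-th component (aⱼ − 1)/(Σaᵢ − K).
Here Σaᵢ = 54 and K = 3, so p_A = (24 − 1)/(54 − 3) = 23/51 ≈ 0.451.

MAP estimate of p_A = 0.451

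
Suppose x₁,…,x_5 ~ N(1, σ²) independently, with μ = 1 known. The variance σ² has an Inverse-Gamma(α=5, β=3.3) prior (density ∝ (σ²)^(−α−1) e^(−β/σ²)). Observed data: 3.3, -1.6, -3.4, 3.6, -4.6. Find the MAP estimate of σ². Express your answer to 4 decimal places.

σ̂²_MAP = 4.4782

Sum of squared deviations about the known mean: SS = (3.3−1)² + (-1.6−1)² + (-3.4−1)² + (3.6−1)² + (-4.6−1)² = 69.53.
The Normal likelihood contributes (σ²)^(−n/2) exp(−SS/(2σ²)), so the posterior is Inverse-Gamma(α + n/2, β + SS/2) = Inverse-Gamma(7.5, 38.065).
The mode of Inverse-Gamma(a, b) is b/(a+1) = 38.065/8.5 ≈ 4.4782.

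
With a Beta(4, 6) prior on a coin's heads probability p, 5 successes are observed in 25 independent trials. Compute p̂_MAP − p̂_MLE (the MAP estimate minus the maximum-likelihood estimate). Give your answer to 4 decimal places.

Posterior is Beta(9, 26); MAP = (9−1)/(35−2) = 8/33 ≈ 0.24242.
MLE ignores the prior: p̂_MLE = k/n = 5/25 ≈ 0.20000.
Difference = 8/33 − 5/25 = 7/165 ≈ 0.0424.

MAP − MLE = 0.0424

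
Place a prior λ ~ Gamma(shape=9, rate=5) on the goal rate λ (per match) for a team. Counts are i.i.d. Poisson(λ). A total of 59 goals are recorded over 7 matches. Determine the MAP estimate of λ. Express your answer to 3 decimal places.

λ̂_MAP = 5.583

Σxᵢ = 59, n = 7.
Posterior ∝ λ^8e^(−5λ) · λ^59e^(−7λ) = λ^67e^(−12λ), i.e. Gamma(shape=68, rate=12).
The mode of a Gamma(a, b) with a ≥ 1 (shape–rate) is (a−1)/b = 67/12 ≈ 5.583.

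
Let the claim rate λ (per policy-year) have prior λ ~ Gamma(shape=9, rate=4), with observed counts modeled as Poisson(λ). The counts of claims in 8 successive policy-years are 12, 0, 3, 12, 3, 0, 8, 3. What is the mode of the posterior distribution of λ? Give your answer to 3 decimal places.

Σxᵢ = 12+0+3+12+3+0+8+3 = 41, with n = 8.
Posterior ∝ λ^8e^(−4λ) · λ^41e^(−8λ) = λ^49e^(−12λ), i.e. Gamma(shape=50, rate=12).
The mode of a Gamma(a, b) with a ≥ 1 (shape–rate) is (a−1)/b = 49/12 ≈ 4.083.

λ̂_MAP = 4.083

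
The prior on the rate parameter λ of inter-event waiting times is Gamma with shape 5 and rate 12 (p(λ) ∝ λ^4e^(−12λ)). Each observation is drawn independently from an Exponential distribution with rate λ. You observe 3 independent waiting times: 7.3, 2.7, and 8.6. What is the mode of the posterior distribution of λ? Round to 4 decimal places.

The Exponential(rate=λ) likelihood is ∝ λ^n e^(−λΣtᵢ). Here n = 3 and Σtᵢ = 7.3 + 2.7 + 8.6 = 18.6.
Posterior ∝ λ^4e^(−12λ) · λ^3e^(−18.6λ) = λ^7e^(−30.6λ), i.e. Gamma(8, 30.6).
Mode = (a−1)/b = 7/30.6 ≈ 0.2288.

λ̂_MAP = 0.2288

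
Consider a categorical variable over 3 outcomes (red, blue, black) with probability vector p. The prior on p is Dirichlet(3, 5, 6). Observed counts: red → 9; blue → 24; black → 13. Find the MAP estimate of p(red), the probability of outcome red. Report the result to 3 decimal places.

The posterior is Dirichlet(αᵢ + nᵢ) = Dirichlet(12, 29, 19).
For a Dirichlet(a₁,…,a_K) with all aᵢ > 1, the mode has j-th component (aⱼ − 1)/(Σaᵢ − K).
Here Σaᵢ = 60 and K = 3, so p(red) = (12 − 1)/(60 − 3) = 11/57 ≈ 0.193.

MAP estimate of p(red) = 0.193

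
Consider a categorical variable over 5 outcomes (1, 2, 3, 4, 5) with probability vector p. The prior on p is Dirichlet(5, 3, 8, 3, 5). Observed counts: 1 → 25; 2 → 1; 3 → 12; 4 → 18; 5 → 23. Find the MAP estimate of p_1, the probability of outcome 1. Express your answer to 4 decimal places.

The posterior is Dirichlet(αᵢ + nᵢ) = Dirichlet(30, 4, 20, 21, 28).
For a Dirichlet(a₁,…,a_K) with all aᵢ > 1, the mode has j-th component (aⱼ − 1)/(Σaᵢ − K).
Here Σaᵢ = 103 and K = 5, so p_1 = (30 − 1)/(103 − 5) = 29/98 ≈ 0.2959.

MAP estimate: 0.2959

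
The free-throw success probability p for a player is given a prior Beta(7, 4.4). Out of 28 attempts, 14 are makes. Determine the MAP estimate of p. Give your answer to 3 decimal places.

Prior: Beta(7, 4.4).
Data: 14 successes in 28 trials. The binomial likelihood contributes p^14(1−p)^14, so the posterior is Beta(7+14, 4.4+14) = Beta(21, 18.4).
For Beta(a, b) with a, b > 1 the mode is (a−1)/(a+b−2) = 20/37.4 ≈ 0.535.

p̂_MAP = 0.535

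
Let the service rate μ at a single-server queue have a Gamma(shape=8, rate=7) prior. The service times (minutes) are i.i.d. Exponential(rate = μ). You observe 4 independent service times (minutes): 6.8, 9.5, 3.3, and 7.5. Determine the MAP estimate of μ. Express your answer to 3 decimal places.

The Exponential(rate=μ) likelihood is ∝ μ^n e^(−μΣtᵢ). Here n = 4 and Σtᵢ = 6.8 + 9.5 + 3.3 + 7.5 = 27.1.
Posterior ∝ μ^7e^(−7μ) · μ^4e^(−27.1μ) = μ^11e^(−34.1μ), i.e. Gamma(12, 34.1).
Mode = (a−1)/b = 11/34.1 ≈ 0.323.

μ̂_MAP = 0.323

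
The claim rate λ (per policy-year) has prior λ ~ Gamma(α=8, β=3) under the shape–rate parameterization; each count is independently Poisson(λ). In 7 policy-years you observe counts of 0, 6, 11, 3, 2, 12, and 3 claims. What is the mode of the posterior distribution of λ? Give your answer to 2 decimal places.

λ̂_MAP = 4.40

Σxᵢ = 0+6+11+3+2+12+3 = 37, with n = 7.
Posterior ∝ λ^7e^(−3λ) · λ^37e^(−7λ) = λ^44e^(−10λ), i.e. Gamma(shape=45, rate=10).
The mode of a Gamma(a, b) with a ≥ 1 (shape–rate) is (a−1)/b = 44/10 ≈ 4.40.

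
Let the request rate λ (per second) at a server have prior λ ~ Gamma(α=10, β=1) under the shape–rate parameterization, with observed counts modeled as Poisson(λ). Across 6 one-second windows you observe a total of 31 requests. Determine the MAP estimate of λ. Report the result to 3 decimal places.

Σxᵢ = 31, n = 6.
Posterior ∝ λ^9e^(−1λ) · λ^31e^(−6λ) = λ^40e^(−7λ), i.e. Gamma(shape=41, rate=7).
The mode of a Gamma(a, b) with a ≥ 1 (shape–rate) is (a−1)/b = 40/7 ≈ 5.714.

λ̂_MAP = 5.714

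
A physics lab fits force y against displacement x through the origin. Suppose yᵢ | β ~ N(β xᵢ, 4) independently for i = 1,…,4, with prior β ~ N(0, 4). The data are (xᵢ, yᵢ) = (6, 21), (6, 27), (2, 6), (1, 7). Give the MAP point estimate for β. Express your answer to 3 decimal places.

β̂_MAP = 3.936

log p(β | y) = −Σ(yᵢ − βxᵢ)²/(2·4) − β²/(2·4) + const.
Setting the derivative to zero: Σxᵢ(yᵢ − βxᵢ)/4 − β/4 = 0, so β = Σxᵢyᵢ / (Σxᵢ² + σ²/τ²).
Σxᵢyᵢ = 6·21 + 6·27 + 2·6 + 1·7 = 307; Σxᵢ² = 77; σ²/τ² = 1.
β̂_MAP = 307 / (77 + 1) = 307/78 ≈ 3.936.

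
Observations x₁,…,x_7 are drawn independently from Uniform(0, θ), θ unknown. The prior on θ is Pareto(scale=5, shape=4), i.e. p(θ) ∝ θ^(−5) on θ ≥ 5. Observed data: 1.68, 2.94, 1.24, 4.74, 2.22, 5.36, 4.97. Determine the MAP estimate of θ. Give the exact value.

The Uniform(0, θ) likelihood is θ^(−n) for θ ≥ max(xᵢ), zero otherwise. Here max(xᵢ) = 5.36.
Posterior ∝ θ^(−5) · θ^(−7) = θ^(−12) on θ ≥ max(5, 5.36) = 5.36.
This density is strictly decreasing in θ, so the posterior mode lies at the lower boundary of the support.

θ̂_MAP = 5.36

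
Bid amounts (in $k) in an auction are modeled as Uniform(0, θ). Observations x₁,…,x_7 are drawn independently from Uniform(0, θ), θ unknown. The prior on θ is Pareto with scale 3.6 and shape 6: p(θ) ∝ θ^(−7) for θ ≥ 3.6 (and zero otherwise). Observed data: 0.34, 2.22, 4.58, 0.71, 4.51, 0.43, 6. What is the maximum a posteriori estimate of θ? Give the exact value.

θ̂_MAP = 6

The Uniform(0, θ) likelihood is θ^(−n) for θ ≥ max(xᵢ), zero otherwise. Here max(xᵢ) = 6.
Posterior ∝ θ^(−7) · θ^(−7) = θ^(−14) on θ ≥ max(3.6, 6) = 6.
This density is strictly decreasing in θ, so the posterior mode lies at the lower boundary of the support.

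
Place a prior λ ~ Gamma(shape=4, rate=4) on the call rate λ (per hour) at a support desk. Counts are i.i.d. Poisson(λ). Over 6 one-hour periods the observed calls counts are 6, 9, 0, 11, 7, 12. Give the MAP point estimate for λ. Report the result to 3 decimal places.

Σxᵢ = 6+9+0+11+7+12 = 45, with n = 6.
Posterior ∝ λ^3e^(−4λ) · λ^45e^(−6λ) = λ^48e^(−10λ), i.e. Gamma(shape=49, rate=10).
The mode of a Gamma(a, b) with a ≥ 1 (shape–rate) is (a−1)/b = 48/10 ≈ 4.800.

λ̂_MAP = 4.800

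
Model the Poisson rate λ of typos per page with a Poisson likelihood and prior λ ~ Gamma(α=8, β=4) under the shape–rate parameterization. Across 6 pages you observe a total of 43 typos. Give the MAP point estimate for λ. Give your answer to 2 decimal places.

λ̂_MAP = 5.00

Σxᵢ = 43, n = 6.
Posterior ∝ λ^7e^(−4λ) · λ^43e^(−6λ) = λ^50e^(−10λ), i.e. Gamma(shape=51, rate=10).
The mode of a Gamma(a, b) with a ≥ 1 (shape–rate) is (a−1)/b = 50/10 ≈ 5.00.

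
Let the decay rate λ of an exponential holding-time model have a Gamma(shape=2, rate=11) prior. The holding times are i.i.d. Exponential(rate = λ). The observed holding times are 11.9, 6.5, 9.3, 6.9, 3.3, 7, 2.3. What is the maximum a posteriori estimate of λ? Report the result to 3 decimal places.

λ̂_MAP = 0.137

The Exponential(rate=λ) likelihood is ∝ λ^n e^(−λΣtᵢ). Here n = 7 and Σtᵢ = 11.9 + 6.5 + 9.3 + 6.9 + 3.3 + 7 + 2.3 = 47.2.
Posterior ∝ λe^(−11λ) · λ^7e^(−47.2λ) = λ^8e^(−58.2λ), i.e. Gamma(9, 58.2).
Mode = (a−1)/b = 8/58.2 ≈ 0.137.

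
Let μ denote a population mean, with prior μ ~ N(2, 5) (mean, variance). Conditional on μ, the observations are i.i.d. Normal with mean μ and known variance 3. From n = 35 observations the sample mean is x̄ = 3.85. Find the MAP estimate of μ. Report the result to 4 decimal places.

μ̂_MAP = 3.8188

n = 35, x̄ = 3.85.
For a Normal prior and Normal likelihood with known variance, the posterior is Normal; its mode equals its mean, the precision-weighted average.
Prior precision 1/σ₀² = 1/5 = 0.2; data precision n/σ² = 35/3.
μ̂ = (0.2·2 + (35/3)·3.85) / (0.2 + 35/3) = (2719/60)/(178/15) = 2719/712 ≈ 3.8188.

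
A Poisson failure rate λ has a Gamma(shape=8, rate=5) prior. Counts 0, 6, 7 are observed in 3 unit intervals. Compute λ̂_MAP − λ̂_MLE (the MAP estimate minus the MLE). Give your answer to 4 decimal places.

MAP − MLE = -1.8333

Σxᵢ = 13. Posterior is Gamma(21, 8); MAP = (21−1)/8 = 20/8 ≈ 2.50000.
MLE = x̄ = 13/3 ≈ 4.33333.
Difference = 20/8 − 13/3 = -11/6 ≈ -1.8333.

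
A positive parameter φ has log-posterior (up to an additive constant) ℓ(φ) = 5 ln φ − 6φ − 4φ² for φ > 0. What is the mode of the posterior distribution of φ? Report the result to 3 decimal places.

ℓ'(φ) = 5/φ − 6 − 8φ. Setting this to zero and multiplying by φ: 8φ² + 6φ − 5 = 0.
φ = (−6 + √(6² + 4·8·5)) / (2·8) = (−6 + √196) / 16 = (−6 + 14)/16 = 1/2.
ℓ''(φ) = −5/φ² − 8 < 0, confirming a maximum.

φ̂_MAP = 0.500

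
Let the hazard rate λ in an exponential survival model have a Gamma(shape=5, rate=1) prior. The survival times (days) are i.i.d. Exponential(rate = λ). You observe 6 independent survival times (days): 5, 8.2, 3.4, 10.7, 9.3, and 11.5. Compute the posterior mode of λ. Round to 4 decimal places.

The Exponential(rate=λ) likelihood is ∝ λ^n e^(−λΣtᵢ). Here n = 6 and Σtᵢ = 5 + 8.2 + 3.4 + 10.7 + 9.3 + 11.5 = 48.1.
Posterior ∝ λ^4e^(−1λ) · λ^6e^(−48.1λ) = λ^10e^(−49.1λ), i.e. Gamma(11, 49.1).
Mode = (a−1)/b = 10/49.1 ≈ 0.2037.

λ̂_MAP = 0.2037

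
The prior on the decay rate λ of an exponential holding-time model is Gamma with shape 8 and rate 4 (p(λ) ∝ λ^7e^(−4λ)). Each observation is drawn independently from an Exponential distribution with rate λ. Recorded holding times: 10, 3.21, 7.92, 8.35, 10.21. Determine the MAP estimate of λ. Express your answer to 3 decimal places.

The Exponential(rate=λ) likelihood is ∝ λ^n e^(−λΣtᵢ). Here n = 5 and Σtᵢ = 10 + 3.21 + 7.92 + 8.35 + 10.21 = 39.69.
Posterior ∝ λ^7e^(−4λ) · λ^5e^(−39.69λ) = λ^12e^(−43.69λ), i.e. Gamma(13, 43.69).
Mode = (a−1)/b = 12/43.69 ≈ 0.275.

λ̂_MAP = 0.275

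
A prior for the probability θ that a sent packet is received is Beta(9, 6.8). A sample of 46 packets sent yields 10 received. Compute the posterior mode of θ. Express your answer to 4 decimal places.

θ̂_MAP = 0.3010

Prior: Beta(9, 6.8).
Data: 10 successes in 46 trials. The binomial likelihood contributes θ^10(1−θ)^36, so the posterior is Beta(9+10, 6.8+36) = Beta(19, 42.8).
For Beta(a, b) with a, b > 1 the mode is (a−1)/(a+b−2) = 18/59.8 ≈ 0.3010.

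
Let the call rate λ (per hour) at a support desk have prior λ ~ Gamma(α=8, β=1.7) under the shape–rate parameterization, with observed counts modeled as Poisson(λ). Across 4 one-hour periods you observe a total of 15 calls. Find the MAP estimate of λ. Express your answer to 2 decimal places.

Σxᵢ = 15, n = 4.
Posterior ∝ λ^7e^(−1.7λ) · λ^15e^(−4λ) = λ^22e^(−5.7λ), i.e. Gamma(shape=23, rate=5.7).
The mode of a Gamma(a, b) with a ≥ 1 (shape–rate) is (a−1)/b = 22/5.7 ≈ 3.86.

λ̂_MAP = 3.86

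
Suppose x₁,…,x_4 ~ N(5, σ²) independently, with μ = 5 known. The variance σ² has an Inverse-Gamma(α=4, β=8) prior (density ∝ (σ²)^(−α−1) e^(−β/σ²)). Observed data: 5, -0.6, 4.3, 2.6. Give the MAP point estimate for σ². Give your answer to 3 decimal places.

σ̂²_MAP = 3.829

Sum of squared deviations about the known mean: SS = (5−5)² + (-0.6−5)² + (4.3−5)² + (2.6−5)² = 37.61.
The Normal likelihood contributes (σ²)^(−n/2) exp(−SS/(2σ²)), so the posterior is Inverse-Gamma(α + n/2, β + SS/2) = Inverse-Gamma(6, 26.805).
The mode of Inverse-Gamma(a, b) is b/(a+1) = 26.805/7 ≈ 3.829.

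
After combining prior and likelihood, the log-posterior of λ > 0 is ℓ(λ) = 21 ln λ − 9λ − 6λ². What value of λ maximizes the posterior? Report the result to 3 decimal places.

ℓ'(λ) = 21/λ − 9 − 12λ. Setting this to zero and multiplying by λ: 12λ² + 9λ − 21 = 0.
λ = (−9 + √(9² + 4·12·21)) / (2·12) = (−9 + √1089) / 24 = (−9 + 33)/24 = 1.
ℓ''(λ) = −21/λ² − 12 < 0, confirming a maximum.

λ̂_MAP = 1.000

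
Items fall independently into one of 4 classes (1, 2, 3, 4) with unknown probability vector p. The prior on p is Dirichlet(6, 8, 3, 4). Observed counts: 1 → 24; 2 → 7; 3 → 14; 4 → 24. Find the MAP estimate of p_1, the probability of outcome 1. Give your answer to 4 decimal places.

MAP estimate: 0.3372

The posterior is Dirichlet(αᵢ + nᵢ) = Dirichlet(30, 15, 17, 28).
For a Dirichlet(a₁,…,a_K) with all aᵢ > 1, the mode has j-th component (aⱼ − 1)/(Σaᵢ − K).
Here Σaᵢ = 90 and K = 4, so p_1 = (30 − 1)/(90 − 4) = 29/86 ≈ 0.3372.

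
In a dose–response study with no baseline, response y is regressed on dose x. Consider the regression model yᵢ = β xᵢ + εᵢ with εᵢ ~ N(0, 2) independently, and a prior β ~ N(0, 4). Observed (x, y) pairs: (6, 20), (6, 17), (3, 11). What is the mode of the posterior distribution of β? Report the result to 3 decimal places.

log p(β | y) = −Σ(yᵢ − βxᵢ)²/(2·2) − β²/(2·4) + const.
Setting the derivative to zero: Σxᵢ(yᵢ − βxᵢ)/2 − β/4 = 0, so β = Σxᵢyᵢ / (Σxᵢ² + σ²/τ²).
Σxᵢyᵢ = 6·20 + 6·17 + 3·11 = 255; Σxᵢ² = 81; σ²/τ² = 0.5.
β̂_MAP = 255 / (81 + 0.5) = 255/81.5 ≈ 3.129.

β̂_MAP = 3.129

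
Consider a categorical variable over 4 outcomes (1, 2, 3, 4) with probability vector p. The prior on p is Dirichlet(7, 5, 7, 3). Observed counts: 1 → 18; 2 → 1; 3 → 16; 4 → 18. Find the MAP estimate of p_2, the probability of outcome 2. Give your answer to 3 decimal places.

MAP estimate: 0.070

The posterior is Dirichlet(αᵢ + nᵢ) = Dirichlet(25, 6, 23, 21).
For a Dirichlet(a₁,…,a_K) with all aᵢ > 1, the mode has j-th component (aⱼ − 1)/(Σaᵢ − K).
Here Σaᵢ = 75 and K = 4, so p_2 = (6 − 1)/(75 − 4) = 5/71 ≈ 0.070.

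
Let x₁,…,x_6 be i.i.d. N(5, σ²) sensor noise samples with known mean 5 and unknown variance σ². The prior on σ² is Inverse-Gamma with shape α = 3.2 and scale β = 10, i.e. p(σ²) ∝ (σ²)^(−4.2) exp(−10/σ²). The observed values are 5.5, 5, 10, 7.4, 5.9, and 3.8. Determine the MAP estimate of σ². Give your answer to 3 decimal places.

Sum of squared deviations about the known mean: SS = (5.5−5)² + (5−5)² + (10−5)² + (7.4−5)² + (5.9−5)² + (3.8−5)² = 33.26.
The Normal likelihood contributes (σ²)^(−n/2) exp(−SS/(2σ²)), so the posterior is Inverse-Gamma(α + n/2, β + SS/2) = Inverse-Gamma(6.2, 26.63).
The mode of Inverse-Gamma(a, b) is b/(a+1) = 26.63/7.2 ≈ 3.699.

σ̂²_MAP = 3.699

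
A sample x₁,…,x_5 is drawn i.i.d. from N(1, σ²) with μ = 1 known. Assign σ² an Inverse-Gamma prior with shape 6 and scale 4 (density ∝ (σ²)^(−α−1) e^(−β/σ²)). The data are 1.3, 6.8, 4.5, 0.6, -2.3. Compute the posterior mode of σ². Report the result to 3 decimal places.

σ̂²_MAP = 3.423

Sum of squared deviations about the known mean: SS = (1.3−1)² + (6.8−1)² + (4.5−1)² + (0.6−1)² + (-2.3−1)² = 57.03.
The Normal likelihood contributes (σ²)^(−n/2) exp(−SS/(2σ²)), so the posterior is Inverse-Gamma(α + n/2, β + SS/2) = Inverse-Gamma(8.5, 32.515).
The mode of Inverse-Gamma(a, b) is b/(a+1) = 32.515/9.5 ≈ 3.423.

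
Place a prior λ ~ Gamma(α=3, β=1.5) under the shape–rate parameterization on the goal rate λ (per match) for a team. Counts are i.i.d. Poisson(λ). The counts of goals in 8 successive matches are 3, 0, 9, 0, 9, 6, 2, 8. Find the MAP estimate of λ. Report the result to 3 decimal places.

λ̂_MAP = 4.105

Σxᵢ = 3+0+9+0+9+6+2+8 = 37, with n = 8.
Posterior ∝ λ^2e^(−1.5λ) · λ^37e^(−8λ) = λ^39e^(−9.5λ), i.e. Gamma(shape=40, rate=9.5).
The mode of a Gamma(a, b) with a ≥ 1 (shape–rate) is (a−1)/b = 39/9.5 ≈ 4.105.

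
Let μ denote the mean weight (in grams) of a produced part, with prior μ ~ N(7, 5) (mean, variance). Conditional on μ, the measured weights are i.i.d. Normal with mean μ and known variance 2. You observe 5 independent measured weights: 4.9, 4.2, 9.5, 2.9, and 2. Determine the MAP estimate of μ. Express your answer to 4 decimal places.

n = 5; x̄ = (4.9 + 4.2 + 9.5 + 2.9 + 2)/5 = 23.5/5 = 4.7.
For a Normal prior and Normal likelihood with known variance, the posterior is Normal; its mode equals its mean, the precision-weighted average.
Prior precision 1/σ₀² = 1/5 = 0.2; data precision n/σ² = 5/2 = 2.5.
μ̂ = (0.2·7 + 2.5·4.7) / (0.2 + 2.5) = 13.15/2.7 = 263/54 ≈ 4.8704.

μ̂_MAP = 4.8704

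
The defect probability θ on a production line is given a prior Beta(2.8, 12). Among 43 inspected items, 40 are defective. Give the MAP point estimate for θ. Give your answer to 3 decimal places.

θ̂_MAP = 0.749

Prior: Beta(2.8, 12).
Data: 40 successes in 43 trials. The binomial likelihood contributes θ^40(1−θ)^3, so the posterior is Beta(2.8+40, 12+3) = Beta(42.8, 15).
For Beta(a, b) with a, b > 1 the mode is (a−1)/(a+b−2) = 41.8/55.8 ≈ 0.749.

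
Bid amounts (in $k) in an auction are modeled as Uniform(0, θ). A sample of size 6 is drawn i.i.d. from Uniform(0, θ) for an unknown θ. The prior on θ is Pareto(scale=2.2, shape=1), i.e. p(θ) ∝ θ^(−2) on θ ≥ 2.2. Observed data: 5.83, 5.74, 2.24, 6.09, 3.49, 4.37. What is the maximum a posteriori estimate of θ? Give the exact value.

The Uniform(0, θ) likelihood is θ^(−n) for θ ≥ max(xᵢ), zero otherwise. Here max(xᵢ) = 6.09.
Posterior ∝ θ^(−2) · θ^(−6) = θ^(−8) on θ ≥ max(2.2, 6.09) = 6.09.
This density is strictly decreasing in θ, so the posterior mode lies at the lower boundary of the support.

θ̂_MAP = 6.09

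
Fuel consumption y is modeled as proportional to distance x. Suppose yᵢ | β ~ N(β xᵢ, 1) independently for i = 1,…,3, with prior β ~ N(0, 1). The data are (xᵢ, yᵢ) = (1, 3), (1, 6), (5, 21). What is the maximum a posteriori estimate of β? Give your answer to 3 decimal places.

β̂_MAP = 4.071

log p(β | y) = −Σ(yᵢ − βxᵢ)²/(2·1) − β²/(2·1) + const.
Setting the derivative to zero: Σxᵢ(yᵢ − βxᵢ)/1 − β/1 = 0, so β = Σxᵢyᵢ / (Σxᵢ² + σ²/τ²).
Σxᵢyᵢ = 1·3 + 1·6 + 5·21 = 114; Σxᵢ² = 27; σ²/τ² = 1.
β̂_MAP = 114 / (27 + 1) = 114/28 ≈ 4.071.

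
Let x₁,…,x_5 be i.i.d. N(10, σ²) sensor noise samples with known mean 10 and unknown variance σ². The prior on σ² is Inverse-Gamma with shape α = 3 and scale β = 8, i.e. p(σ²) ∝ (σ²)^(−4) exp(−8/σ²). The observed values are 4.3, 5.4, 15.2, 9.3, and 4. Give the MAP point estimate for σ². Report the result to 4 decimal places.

Sum of squared deviations about the known mean: SS = (4.3−10)² + (5.4−10)² + (15.2−10)² + (9.3−10)² + (4−10)² = 117.18.
The Normal likelihood contributes (σ²)^(−n/2) exp(−SS/(2σ²)), so the posterior is Inverse-Gamma(α + n/2, β + SS/2) = Inverse-Gamma(5.5, 66.59).
The mode of Inverse-Gamma(a, b) is b/(a+1) = 66.59/6.5 ≈ 10.2446.

σ̂²_MAP = 10.2446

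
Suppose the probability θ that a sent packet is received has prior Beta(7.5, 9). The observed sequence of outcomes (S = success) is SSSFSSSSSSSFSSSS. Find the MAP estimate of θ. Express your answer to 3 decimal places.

Prior: Beta(7.5, 9).
Data: 14 successes in 16 trials (from the sequence). The binomial likelihood contributes θ^14(1−θ)^2, so the posterior is Beta(7.5+14, 9+2) = Beta(21.5, 11).
For Beta(a, b) with a, b > 1 the mode is (a−1)/(a+b−2) = 20.5/30.5 ≈ 0.672.

θ̂_MAP = 0.672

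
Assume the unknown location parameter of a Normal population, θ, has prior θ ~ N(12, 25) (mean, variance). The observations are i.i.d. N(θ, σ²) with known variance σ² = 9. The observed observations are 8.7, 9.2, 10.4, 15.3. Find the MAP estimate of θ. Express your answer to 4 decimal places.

n = 4; x̄ = (8.7 + 9.2 + 10.4 + 15.3)/4 = 43.6/4 = 10.9.
For a Normal prior and Normal likelihood with known variance, the posterior is Normal; its mode equals its mean, the precision-weighted average.
Prior precision 1/σ₀² = 1/25 = 0.04; data precision n/σ² = 4/9.
θ̂ = (0.04·12 + (4/9)·10.9) / (0.04 + 4/9) = (1198/225)/(109/225) = 1198/109 ≈ 10.9908.

θ̂_MAP = 10.9908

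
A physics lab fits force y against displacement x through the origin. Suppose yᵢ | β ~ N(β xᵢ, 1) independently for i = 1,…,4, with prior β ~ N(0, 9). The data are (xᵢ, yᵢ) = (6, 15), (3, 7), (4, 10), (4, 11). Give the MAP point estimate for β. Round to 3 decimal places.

log p(β | y) = −Σ(yᵢ − βxᵢ)²/(2·1) − β²/(2·9) + const.
Setting the derivative to zero: Σxᵢ(yᵢ − βxᵢ)/1 − β/9 = 0, so β = Σxᵢyᵢ / (Σxᵢ² + σ²/τ²).
Σxᵢyᵢ = 6·15 + 3·7 + 4·10 + 4·11 = 195; Σxᵢ² = 77; σ²/τ² = 1/9.
β̂_MAP = 195 / (77 + 1/9) = 195/(694/9) = 1755/694 ≈ 2.529.

β̂_MAP = 2.529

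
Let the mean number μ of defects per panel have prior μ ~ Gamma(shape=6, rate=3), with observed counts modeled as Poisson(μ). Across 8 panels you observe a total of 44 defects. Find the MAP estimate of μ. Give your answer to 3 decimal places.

Σxᵢ = 44, n = 8.
Posterior ∝ μ^5e^(−3μ) · μ^44e^(−8μ) = μ^49e^(−11μ), i.e. Gamma(shape=50, rate=11).
The mode of a Gamma(a, b) with a ≥ 1 (shape–rate) is (a−1)/b = 49/11 ≈ 4.455.

μ̂_MAP = 4.455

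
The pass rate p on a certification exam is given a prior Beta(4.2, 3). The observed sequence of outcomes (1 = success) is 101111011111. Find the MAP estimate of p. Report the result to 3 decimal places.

Prior: Beta(4.2, 3).
Data: 10 successes in 12 trials (from the sequence). The binomial likelihood contributes p^10(1−p)^2, so the posterior is Beta(4.2+10, 3+2) = Beta(14.2, 5).
For Beta(a, b) with a, b > 1 the mode is (a−1)/(a+b−2) = 13.2/17.2 ≈ 0.767.

p̂_MAP = 0.767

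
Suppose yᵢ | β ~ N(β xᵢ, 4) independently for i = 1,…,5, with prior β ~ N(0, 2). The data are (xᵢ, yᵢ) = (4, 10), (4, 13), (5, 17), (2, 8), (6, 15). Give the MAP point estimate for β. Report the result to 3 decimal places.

log p(β | y) = −Σ(yᵢ − βxᵢ)²/(2·4) − β²/(2·2) + const.
Setting the derivative to zero: Σxᵢ(yᵢ − βxᵢ)/4 − β/2 = 0, so β = Σxᵢyᵢ / (Σxᵢ² + σ²/τ²).
Σxᵢyᵢ = 4·10 + 4·13 + 5·17 + 2·8 + 6·15 = 283; Σxᵢ² = 97; σ²/τ² = 2.
β̂_MAP = 283 / (97 + 2) = 283/99 ≈ 2.859.

β̂_MAP = 2.859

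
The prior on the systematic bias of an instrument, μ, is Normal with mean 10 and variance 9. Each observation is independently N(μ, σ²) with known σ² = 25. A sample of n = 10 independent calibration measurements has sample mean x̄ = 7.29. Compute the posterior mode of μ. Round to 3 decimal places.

μ̂_MAP = 7.879

n = 10, x̄ = 7.29.
For a Normal prior and Normal likelihood with known variance, the posterior is Normal; its mode equals its mean, the precision-weighted average.
Prior precision 1/σ₀² = 1/9; data precision n/σ² = 10/25 = 0.4.
μ̂ = ((1/9)·10 + 0.4·7.29) / (1/9 + 0.4) = (9061/2250)/(23/45) = 9061/1150 ≈ 7.879.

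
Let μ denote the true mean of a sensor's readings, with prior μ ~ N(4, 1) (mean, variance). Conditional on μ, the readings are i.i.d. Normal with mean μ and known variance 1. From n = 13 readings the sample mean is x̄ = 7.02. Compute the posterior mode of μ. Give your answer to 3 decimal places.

μ̂_MAP = 6.804

n = 13, x̄ = 7.02.
For a Normal prior and Normal likelihood with known variance, the posterior is Normal; its mode equals its mean, the precision-weighted average.
Prior precision 1/σ₀² = 1/1 = 1; data precision n/σ² = 13/1 = 13.
μ̂ = (1·4 + 13·7.02) / (1 + 13) = 95.26/14 = 4763/700 ≈ 6.804.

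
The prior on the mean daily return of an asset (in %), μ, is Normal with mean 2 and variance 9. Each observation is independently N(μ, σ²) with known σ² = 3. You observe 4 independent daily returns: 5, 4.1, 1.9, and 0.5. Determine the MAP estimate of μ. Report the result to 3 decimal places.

μ̂_MAP = 2.808

n = 4; x̄ = (5 + 4.1 + 1.9 + 0.5)/4 = 11.5/4 = 2.875.
For a Normal prior and Normal likelihood with known variance, the posterior is Normal; its mode equals its mean, the precision-weighted average.
Prior precision 1/σ₀² = 1/9; data precision n/σ² = 4/3.
μ̂ = ((1/9)·2 + (4/3)·2.875) / (1/9 + 4/3) = (73/18)/(13/9) = 73/26 ≈ 2.808.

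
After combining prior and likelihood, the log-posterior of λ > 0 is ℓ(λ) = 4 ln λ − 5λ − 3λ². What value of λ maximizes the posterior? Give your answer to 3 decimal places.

λ̂_MAP = 0.500

ℓ'(λ) = 4/λ − 5 − 6λ. Setting this to zero and multiplying by λ: 6λ² + 5λ − 4 = 0.
λ = (−5 + √(5² + 4·6·4)) / (2·6) = (−5 + √121) / 12 = (−5 + 11)/12 = 1/2.
ℓ''(λ) = −4/λ² − 6 < 0, confirming a maximum.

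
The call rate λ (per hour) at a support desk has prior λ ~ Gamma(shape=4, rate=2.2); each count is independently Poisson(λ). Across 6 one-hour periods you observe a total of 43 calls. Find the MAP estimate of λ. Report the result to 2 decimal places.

λ̂_MAP = 5.61

Σxᵢ = 43, n = 6.
Posterior ∝ λ^3e^(−2.2λ) · λ^43e^(−6λ) = λ^46e^(−8.2λ), i.e. Gamma(shape=47, rate=8.2).
The mode of a Gamma(a, b) with a ≥ 1 (shape–rate) is (a−1)/b = 46/8.2 ≈ 5.61.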